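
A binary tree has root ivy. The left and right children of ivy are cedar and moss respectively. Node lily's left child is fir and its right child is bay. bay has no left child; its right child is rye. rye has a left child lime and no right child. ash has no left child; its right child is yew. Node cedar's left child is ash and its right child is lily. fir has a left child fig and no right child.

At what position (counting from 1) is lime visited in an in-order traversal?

8

In-order visits the left subtree, then the node, then the right subtree.
At ivy: go left to cedar.
  At cedar: go left to ash.
    At ash: no left child.
    Visit ash.
    At ash: go right to yew.
      yew is a leaf — visit yew.
  Visit cedar.
  At cedar: go right to lily.
    At lily: go left to fir.
      At fir: go left to fig.
        fig is a leaf — visit fig.
      Visit fir.
      At fir: no right child.
    Visit lily.
    At lily: go right to bay.
      At bay: no left child.
      Visit bay.
      At bay: go right to rye.
        At rye: go left to lime.
          lime is a leaf — visit lime.
        Visit rye.
        At rye: no right child.
Visit ivy.
At ivy: go right to moss.
  moss is a leaf — visit moss.
Full in-order sequence: ash, yew, cedar, fig, fir, lily, bay, lime, rye, ivy, moss.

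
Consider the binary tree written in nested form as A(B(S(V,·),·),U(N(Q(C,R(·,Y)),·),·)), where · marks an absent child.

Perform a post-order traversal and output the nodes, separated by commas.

Post-order visits the left subtree, then the right subtree, then the node.
At A: go left to B.
  At B: go left to S.
    At S: go left to V.
      V is a leaf — visit V.
    At S: no right child.
    Visit S.
  At B: no right child.
  Visit B.
At A: go right to U.
  At U: go left to N.
    At N: go left to Q.
      At Q: go left to C.
        C is a leaf — visit C.
      At Q: go right to R.
        At R: no left child.
        At R: go right to Y.
          Y is a leaf — visit Y.
        Visit R.
      Visit Q.
    At N: no right child.
    Visit N.
  At U: no right child.
  Visit U.
Visit A.

V, S, B, C, Y, R, Q, N, U, A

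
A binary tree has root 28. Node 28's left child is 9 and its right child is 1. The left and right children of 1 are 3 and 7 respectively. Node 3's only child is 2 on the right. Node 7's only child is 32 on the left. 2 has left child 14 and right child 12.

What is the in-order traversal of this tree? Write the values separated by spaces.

In-order visits the left subtree, then the node, then the right subtree.
At 28: go left to 9.
  9 is a leaf — visit 9.
Visit 28.
At 28: go right to 1.
  At 1: go left to 3.
    At 3: no left child.
    Visit 3.
    At 3: go right to 2.
      At 2: go left to 14.
        14 is a leaf — visit 14.
      Visit 2.
      At 2: go right to 12.
        12 is a leaf — visit 12.
  Visit 1.
  At 1: go right to 7.
    At 7: go left to 32.
      32 is a leaf — visit 32.
    Visit 7.
    At 7: no right child.

9 28 3 14 2 12 1 32 7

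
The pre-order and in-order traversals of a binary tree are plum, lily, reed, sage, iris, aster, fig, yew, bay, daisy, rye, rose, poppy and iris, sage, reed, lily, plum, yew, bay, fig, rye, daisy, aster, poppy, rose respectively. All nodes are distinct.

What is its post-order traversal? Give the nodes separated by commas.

iris, sage, reed, lily, bay, yew, rye, daisy, fig, poppy, rose, aster, plum

The first element of pre-order is the root; it splits in-order into left and right subtrees.
Root plum: left subtree has 4 nodes {iris, sage, reed, lily}, right has 8 {yew, bay, fig, rye, daisy, aster, poppy, rose}.
  Root lily: left subtree has 3 nodes {iris, sage, reed}, right has 0 { }.
    Root reed: left subtree has 2 nodes {iris, sage}, right has 0 { }.
      Root sage: left subtree has 1 node {iris}, right has 0 { }.
  Root aster: left subtree has 5 nodes {yew, bay, fig, rye, daisy}, right has 2 {poppy, rose}.
    Root fig: left subtree has 2 nodes {yew, bay}, right has 2 {rye, daisy}.
      Root yew: left subtree has 0 nodes { }, right has 1 {bay}.
      Root daisy: left subtree has 1 node {rye}, right has 0 { }.
    Root rose: left subtree has 1 node {poppy}, right has 0 { }.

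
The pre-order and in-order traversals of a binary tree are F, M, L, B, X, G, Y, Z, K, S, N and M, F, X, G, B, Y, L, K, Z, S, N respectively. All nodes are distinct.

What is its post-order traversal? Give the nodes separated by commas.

The first element of pre-order is the root; it splits in-order into left and right subtrees.
Root F: left subtree has 1 node {M}, right has 9 {X, G, B, Y, L, K, Z, S, N}.
  Root L: left subtree has 4 nodes {X, G, B, Y}, right has 4 {K, Z, S, N}.
    Root B: left subtree has 2 nodes {X, G}, right has 1 {Y}.
      Root X: left subtree has 0 nodes { }, right has 1 {G}.
    Root Z: left subtree has 1 node {K}, right has 2 {S, N}.
      Root S: left subtree has 0 nodes { }, right has 1 {N}.

M, G, X, Y, B, K, N, S, Z, L, F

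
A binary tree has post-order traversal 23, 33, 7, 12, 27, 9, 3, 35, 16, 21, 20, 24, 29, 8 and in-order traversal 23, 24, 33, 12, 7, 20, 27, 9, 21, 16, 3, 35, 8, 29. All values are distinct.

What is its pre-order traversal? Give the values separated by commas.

The last element of post-order is the root; it splits in-order into left and right subtrees.
Root 8: left subtree has 12 nodes {23, 24, 33, 12, 7, 20, 27, 9, 21, 16, 3, 35}, right has 1 {29}.
  Root 24: left subtree has 1 node {23}, right has 10 {33, 12, 7, 20, 27, 9, 21, 16, 3, 35}.
    Root 20: left subtree has 3 nodes {33, 12, 7}, right has 6 {27, 9, 21, 16, 3, 35}.
      Root 12: left subtree has 1 node {33}, right has 1 {7}.
      Root 21: left subtree has 2 nodes {27, 9}, right has 3 {16, 3, 35}.
        Root 9: left subtree has 1 node {27}, right has 0 { }.
        Root 16: left subtree has 0 nodes { }, right has 2 {3, 35}.
          Root 35: left subtree has 1 node {3}, right has 0 { }.

8, 24, 23, 20, 12, 33, 7, 21, 9, 27, 16, 35, 3, 29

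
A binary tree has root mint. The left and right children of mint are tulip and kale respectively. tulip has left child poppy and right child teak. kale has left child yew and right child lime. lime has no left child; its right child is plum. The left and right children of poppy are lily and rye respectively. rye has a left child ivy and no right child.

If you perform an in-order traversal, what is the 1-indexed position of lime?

In-order visits the left subtree, then the node, then the right subtree.
At mint: go left to tulip.
  At tulip: go left to poppy.
    At poppy: go left to lily.
      lily is a leaf — visit lily.
    Visit poppy.
    At poppy: go right to rye.
      At rye: go left to ivy.
        ivy is a leaf — visit ivy.
      Visit rye.
      At rye: no right child.
  Visit tulip.
  At tulip: go right to teak.
    teak is a leaf — visit teak.
Visit mint.
At mint: go right to kale.
  At kale: go left to yew.
    yew is a leaf — visit yew.
  Visit kale.
  At kale: go right to lime.
    At lime: no left child.
    Visit lime.
    At lime: go right to plum.
      plum is a leaf — visit plum.
Full in-order sequence: lily, poppy, ivy, rye, tulip, teak, mint, yew, kale, lime, plum.

10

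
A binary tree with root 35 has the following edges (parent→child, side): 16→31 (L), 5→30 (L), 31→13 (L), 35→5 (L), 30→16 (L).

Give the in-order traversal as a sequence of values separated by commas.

In-order visits the left subtree, then the node, then the right subtree.
At 35: go left to 5.
  At 5: go left to 30.
    At 30: go left to 16.
      At 16: go left to 31.
        At 31: go left to 13.
          13 is a leaf — visit 13.
        Visit 31.
        At 31: no right child.
      Visit 16.
      At 16: no right child.
    Visit 30.
    At 30: no right child.
  Visit 5.
  At 5: no right child.
Visit 35.
At 35: no right child.

13, 31, 16, 30, 5, 35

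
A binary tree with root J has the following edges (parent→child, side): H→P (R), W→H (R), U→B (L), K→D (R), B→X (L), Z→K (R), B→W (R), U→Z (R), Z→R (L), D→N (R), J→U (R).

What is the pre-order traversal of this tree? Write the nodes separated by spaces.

Pre-order visits the node, then its left subtree, then its right subtree.
Visit J.
At J: no left child.
At J: go right to U.
  Visit U.
  At U: go left to B.
    Visit B.
    At B: go left to X.
      X is a leaf — visit X.
    At B: go right to W.
      Visit W.
      At W: no left child.
      At W: go right to H.
        Visit H.
        At H: no left child.
        At H: go right to P.
          P is a leaf — visit P.
  At U: go right to Z.
    Visit Z.
    At Z: go left to R.
      R is a leaf — visit R.
    At Z: go right to K.
      Visit K.
      At K: no left child.
      At K: go right to D.
        Visit D.
        At D: no left child.
        At D: go right to N.
          N is a leaf — visit N.

J U B X W H P Z R K D N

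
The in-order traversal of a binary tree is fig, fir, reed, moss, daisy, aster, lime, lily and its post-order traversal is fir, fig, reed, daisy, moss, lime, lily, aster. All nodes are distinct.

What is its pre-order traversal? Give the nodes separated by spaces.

The last element of post-order is the root; it splits in-order into left and right subtrees.
Root aster: left subtree has 5 nodes {fig, fir, reed, moss, daisy}, right has 2 {lime, lily}.
  Root moss: left subtree has 3 nodes {fig, fir, reed}, right has 1 {daisy}.
    Root reed: left subtree has 2 nodes {fig, fir}, right has 0 { }.
      Root fig: left subtree has 0 nodes { }, right has 1 {fir}.
  Root lily: left subtree has 1 node {lime}, right has 0 { }.

aster moss reed fig fir daisy lily lime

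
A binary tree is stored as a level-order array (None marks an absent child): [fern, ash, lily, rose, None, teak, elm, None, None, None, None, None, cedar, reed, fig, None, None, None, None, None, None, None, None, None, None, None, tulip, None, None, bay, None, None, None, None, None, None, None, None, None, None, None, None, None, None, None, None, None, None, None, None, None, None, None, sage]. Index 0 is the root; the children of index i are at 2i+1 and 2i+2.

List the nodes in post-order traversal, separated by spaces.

rose ash sage tulip cedar teak reed bay fig elm lily fern

Post-order visits the left subtree, then the right subtree, then the node.
At fern: go left to ash.
  At ash: go left to rose.
    rose is a leaf — visit rose.
  At ash: no right child.
  Visit ash.
At fern: go right to lily.
  At lily: go left to teak.
    At teak: no left child.
    At teak: go right to cedar.
      At cedar: no left child.
      At cedar: go right to tulip.
        At tulip: go left to sage.
          sage is a leaf — visit sage.
        At tulip: no right child.
        Visit tulip.
      Visit cedar.
    Visit teak.
  At lily: go right to elm.
    At elm: go left to reed.
      reed is a leaf — visit reed.
    At elm: go right to fig.
      At fig: go left to bay.
        bay is a leaf — visit bay.
      At fig: no right child.
      Visit fig.
    Visit elm.
  Visit lily.
Visit fern.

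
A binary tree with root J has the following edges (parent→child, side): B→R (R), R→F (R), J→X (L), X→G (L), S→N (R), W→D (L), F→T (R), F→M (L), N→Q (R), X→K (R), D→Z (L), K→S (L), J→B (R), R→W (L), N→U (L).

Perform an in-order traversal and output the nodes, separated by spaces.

G X S U N Q K J B Z D W R M F T

In-order visits the left subtree, then the node, then the right subtree.
At J: go left to X.
  At X: go left to G.
    G is a leaf — visit G.
  Visit X.
  At X: go right to K.
    At K: go left to S.
      At S: no left child.
      Visit S.
      At S: go right to N.
        At N: go left to U.
          U is a leaf — visit U.
        Visit N.
        At N: go right to Q.
          Q is a leaf — visit Q.
    Visit K.
    At K: no right child.
Visit J.
At J: go right to B.
  At B: no left child.
  Visit B.
  At B: go right to R.
    At R: go left to W.
      At W: go left to D.
        At D: go left to Z.
          Z is a leaf — visit Z.
        Visit D.
        At D: no right child.
      Visit W.
      At W: no right child.
    Visit R.
    At R: go right to F.
      At F: go left to M.
        M is a leaf — visit M.
      Visit F.
      At F: go right to T.
        T is a leaf — visit T.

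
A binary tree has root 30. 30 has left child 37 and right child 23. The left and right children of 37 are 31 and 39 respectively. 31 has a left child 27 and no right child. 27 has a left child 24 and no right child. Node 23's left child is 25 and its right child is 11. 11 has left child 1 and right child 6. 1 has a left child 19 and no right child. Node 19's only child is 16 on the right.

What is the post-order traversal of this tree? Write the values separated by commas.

Post-order visits the left subtree, then the right subtree, then the node.
At 30: go left to 37.
  At 37: go left to 31.
    At 31: go left to 27.
      At 27: go left to 24.
        24 is a leaf — visit 24.
      At 27: no right child.
      Visit 27.
    At 31: no right child.
    Visit 31.
  At 37: go right to 39.
    39 is a leaf — visit 39.
  Visit 37.
At 30: go right to 23.
  At 23: go left to 25.
    25 is a leaf — visit 25.
  At 23: go right to 11.
    At 11: go left to 1.
      At 1: go left to 19.
        At 19: no left child.
        At 19: go right to 16.
          16 is a leaf — visit 16.
        Visit 19.
      At 1: no right child.
      Visit 1.
    At 11: go right to 6.
      6 is a leaf — visit 6.
    Visit 11.
  Visit 23.
Visit 30.

24, 27, 31, 39, 37, 25, 16, 19, 1, 6, 11, 23, 30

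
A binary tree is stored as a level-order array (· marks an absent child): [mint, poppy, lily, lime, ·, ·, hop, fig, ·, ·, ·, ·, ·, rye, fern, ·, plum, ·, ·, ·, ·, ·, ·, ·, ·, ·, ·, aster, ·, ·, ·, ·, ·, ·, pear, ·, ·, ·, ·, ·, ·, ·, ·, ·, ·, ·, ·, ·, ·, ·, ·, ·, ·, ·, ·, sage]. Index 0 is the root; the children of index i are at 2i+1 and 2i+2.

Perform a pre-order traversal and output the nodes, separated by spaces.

Pre-order visits the node, then its left subtree, then its right subtree.
Visit mint.
At mint: go left to poppy.
  Visit poppy.
  At poppy: go left to lime.
    Visit lime.
    At lime: go left to fig.
      Visit fig.
      At fig: no left child.
      At fig: go right to plum.
        Visit plum.
        At plum: no left child.
        At plum: go right to pear.
          pear is a leaf — visit pear.
    At lime: no right child.
  At poppy: no right child.
At mint: go right to lily.
  Visit lily.
  At lily: no left child.
  At lily: go right to hop.
    Visit hop.
    At hop: go left to rye.
      Visit rye.
      At rye: go left to aster.
        Visit aster.
        At aster: go left to sage.
          sage is a leaf — visit sage.
        At aster: no right child.
      At rye: no right child.
    At hop: go right to fern.
      fern is a leaf — visit fern.

mint poppy lime fig plum pear lily hop rye aster sage fern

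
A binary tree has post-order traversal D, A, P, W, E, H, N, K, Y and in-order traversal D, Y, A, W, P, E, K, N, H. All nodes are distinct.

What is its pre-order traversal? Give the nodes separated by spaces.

The last element of post-order is the root; it splits in-order into left and right subtrees.
Root Y: left subtree has 1 node {D}, right has 7 {A, W, P, E, K, N, H}.
  Root K: left subtree has 4 nodes {A, W, P, E}, right has 2 {N, H}.
    Root E: left subtree has 3 nodes {A, W, P}, right has 0 { }.
      Root W: left subtree has 1 node {A}, right has 1 {P}.
    Root N: left subtree has 0 nodes { }, right has 1 {H}.

Y D K E W A P N H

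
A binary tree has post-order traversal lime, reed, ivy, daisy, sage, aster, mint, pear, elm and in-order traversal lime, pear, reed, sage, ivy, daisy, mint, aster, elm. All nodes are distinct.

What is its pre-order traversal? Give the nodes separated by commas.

The last element of post-order is the root; it splits in-order into left and right subtrees.
Root elm: left subtree has 8 nodes {lime, pear, reed, sage, ivy, daisy, mint, aster}, right has 0 { }.
  Root pear: left subtree has 1 node {lime}, right has 6 {reed, sage, ivy, daisy, mint, aster}.
    Root mint: left subtree has 4 nodes {reed, sage, ivy, daisy}, right has 1 {aster}.
      Root sage: left subtree has 1 node {reed}, right has 2 {ivy, daisy}.
        Root daisy: left subtree has 1 node {ivy}, right has 0 { }.

elm, pear, lime, mint, sage, reed, daisy, ivy, aster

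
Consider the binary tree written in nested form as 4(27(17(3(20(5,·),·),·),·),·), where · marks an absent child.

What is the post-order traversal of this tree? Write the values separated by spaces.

Post-order visits the left subtree, then the right subtree, then the node.
At 4: go left to 27.
  At 27: go left to 17.
    At 17: go left to 3.
      At 3: go left to 20.
        At 20: go left to 5.
          5 is a leaf — visit 5.
        At 20: no right child.
        Visit 20.
      At 3: no right child.
      Visit 3.
    At 17: no right child.
    Visit 17.
  At 27: no right child.
  Visit 27.
At 4: no right child.
Visit 4.

5 20 3 17 27 4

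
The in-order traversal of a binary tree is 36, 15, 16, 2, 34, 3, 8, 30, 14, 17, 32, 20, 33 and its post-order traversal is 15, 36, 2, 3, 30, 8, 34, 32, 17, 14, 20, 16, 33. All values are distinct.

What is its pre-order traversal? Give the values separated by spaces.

33 16 36 15 20 14 34 2 8 3 30 17 32

The last element of post-order is the root; it splits in-order into left and right subtrees.
Root 33: left subtree has 12 nodes {36, 15, 16, 2, 34, 3, 8, 30, 14, 17, 32, 20}, right has 0 { }.
  Root 16: left subtree has 2 nodes {36, 15}, right has 9 {2, 34, 3, 8, 30, 14, 17, 32, 20}.
    Root 36: left subtree has 0 nodes { }, right has 1 {15}.
    Root 20: left subtree has 8 nodes {2, 34, 3, 8, 30, 14, 17, 32}, right has 0 { }.
      Root 14: left subtree has 5 nodes {2, 34, 3, 8, 30}, right has 2 {17, 32}.
        Root 34: left subtree has 1 node {2}, right has 3 {3, 8, 30}.
          Root 8: left subtree has 1 node {3}, right has 1 {30}.
        Root 17: left subtree has 0 nodes { }, right has 1 {32}.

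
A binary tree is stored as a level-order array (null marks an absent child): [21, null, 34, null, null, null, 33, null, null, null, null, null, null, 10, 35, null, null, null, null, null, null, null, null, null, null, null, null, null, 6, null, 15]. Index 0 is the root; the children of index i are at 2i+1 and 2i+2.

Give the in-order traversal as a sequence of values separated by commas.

In-order visits the left subtree, then the node, then the right subtree.
At 21: no left child.
Visit 21.
At 21: go right to 34.
  At 34: no left child.
  Visit 34.
  At 34: go right to 33.
    At 33: go left to 10.
      At 10: no left child.
      Visit 10.
      At 10: go right to 6.
        6 is a leaf — visit 6.
    Visit 33.
    At 33: go right to 35.
      At 35: no left child.
      Visit 35.
      At 35: go right to 15.
        15 is a leaf — visit 15.

21, 34, 10, 6, 33, 35, 15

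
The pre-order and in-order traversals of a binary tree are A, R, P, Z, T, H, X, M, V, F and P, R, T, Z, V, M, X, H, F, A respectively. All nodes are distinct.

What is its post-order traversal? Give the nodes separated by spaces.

P T V M X F H Z R A

The first element of pre-order is the root; it splits in-order into left and right subtrees.
Root A: left subtree has 9 nodes {P, R, T, Z, V, M, X, H, F}, right has 0 { }.
  Root R: left subtree has 1 node {P}, right has 7 {T, Z, V, M, X, H, F}.
    Root Z: left subtree has 1 node {T}, right has 5 {V, M, X, H, F}.
      Root H: left subtree has 3 nodes {V, M, X}, right has 1 {F}.
        Root X: left subtree has 2 nodes {V, M}, right has 0 { }.
          Root M: left subtree has 1 node {V}, right has 0 { }.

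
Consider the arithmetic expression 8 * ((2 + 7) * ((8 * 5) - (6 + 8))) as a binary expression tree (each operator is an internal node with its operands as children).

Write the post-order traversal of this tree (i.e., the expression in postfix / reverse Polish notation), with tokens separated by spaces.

Post-order on an expression tree gives postfix notation: for each operator, emit left operand, right operand, then the operator.

8 2 7 + 8 5 * 6 8 + - * *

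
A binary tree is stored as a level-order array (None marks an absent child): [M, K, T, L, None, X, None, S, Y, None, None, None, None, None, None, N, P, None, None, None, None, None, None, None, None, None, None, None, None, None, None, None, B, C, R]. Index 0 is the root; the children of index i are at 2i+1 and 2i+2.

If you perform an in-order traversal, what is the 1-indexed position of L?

7

In-order visits the left subtree, then the node, then the right subtree.
At M: go left to K.
  At K: go left to L.
    At L: go left to S.
      At S: go left to N.
        At N: no left child.
        Visit N.
        At N: go right to B.
          B is a leaf — visit B.
      Visit S.
      At S: go right to P.
        At P: go left to C.
          C is a leaf — visit C.
        Visit P.
        At P: go right to R.
          R is a leaf — visit R.
    Visit L.
    At L: go right to Y.
      Y is a leaf — visit Y.
  Visit K.
  At K: no right child.
Visit M.
At M: go right to T.
  At T: go left to X.
    X is a leaf — visit X.
  Visit T.
  At T: no right child.
Full in-order sequence: N, B, S, C, P, R, L, Y, K, M, X, T.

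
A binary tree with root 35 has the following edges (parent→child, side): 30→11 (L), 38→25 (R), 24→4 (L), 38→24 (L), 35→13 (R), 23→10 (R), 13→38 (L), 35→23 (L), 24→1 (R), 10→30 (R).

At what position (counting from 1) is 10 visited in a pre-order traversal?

Pre-order visits the node, then its left subtree, then its right subtree.
Visit 35.
At 35: go left to 23.
  Visit 23.
  At 23: no left child.
  At 23: go right to 10.
    Visit 10.
    At 10: no left child.
    At 10: go right to 30.
      Visit 30.
      At 30: go left to 11.
        11 is a leaf — visit 11.
      At 30: no right child.
At 35: go right to 13.
  Visit 13.
  At 13: go left to 38.
    Visit 38.
    At 38: go left to 24.
      Visit 24.
      At 24: go left to 4.
        4 is a leaf — visit 4.
      At 24: go right to 1.
        1 is a leaf — visit 1.
    At 38: go right to 25.
      25 is a leaf — visit 25.
  At 13: no right child.
Full pre-order sequence: 35, 23, 10, 30, 11, 13, 38, 24, 4, 1, 25.

3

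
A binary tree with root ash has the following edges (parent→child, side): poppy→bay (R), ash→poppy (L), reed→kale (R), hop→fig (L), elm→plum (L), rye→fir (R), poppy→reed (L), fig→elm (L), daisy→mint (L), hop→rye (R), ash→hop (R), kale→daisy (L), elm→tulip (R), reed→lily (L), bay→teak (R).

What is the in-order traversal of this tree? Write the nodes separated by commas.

lily, reed, mint, daisy, kale, poppy, bay, teak, ash, plum, elm, tulip, fig, hop, rye, fir

In-order visits the left subtree, then the node, then the right subtree.
At ash: go left to poppy.
  At poppy: go left to reed.
    At reed: go left to lily.
      lily is a leaf — visit lily.
    Visit reed.
    At reed: go right to kale.
      At kale: go left to daisy.
        At daisy: go left to mint.
          mint is a leaf — visit mint.
        Visit daisy.
        At daisy: no right child.
      Visit kale.
      At kale: no right child.
  Visit poppy.
  At poppy: go right to bay.
    At bay: no left child.
    Visit bay.
    At bay: go right to teak.
      teak is a leaf — visit teak.
Visit ash.
At ash: go right to hop.
  At hop: go left to fig.
    At fig: go left to elm.
      At elm: go left to plum.
        plum is a leaf — visit plum.
      Visit elm.
      At elm: go right to tulip.
        tulip is a leaf — visit tulip.
    Visit fig.
    At fig: no right child.
  Visit hop.
  At hop: go right to rye.
    At rye: no left child.
    Visit rye.
    At rye: go right to fir.
      fir is a leaf — visit fir.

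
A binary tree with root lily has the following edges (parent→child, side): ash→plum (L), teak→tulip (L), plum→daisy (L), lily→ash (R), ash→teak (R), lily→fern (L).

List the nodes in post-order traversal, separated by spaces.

Post-order visits the left subtree, then the right subtree, then the node.
At lily: go left to fern.
  fern is a leaf — visit fern.
At lily: go right to ash.
  At ash: go left to plum.
    At plum: go left to daisy.
      daisy is a leaf — visit daisy.
    At plum: no right child.
    Visit plum.
  At ash: go right to teak.
    At teak: go left to tulip.
      tulip is a leaf — visit tulip.
    At teak: no right child.
    Visit teak.
  Visit ash.
Visit lily.

fern daisy plum tulip teak ash lily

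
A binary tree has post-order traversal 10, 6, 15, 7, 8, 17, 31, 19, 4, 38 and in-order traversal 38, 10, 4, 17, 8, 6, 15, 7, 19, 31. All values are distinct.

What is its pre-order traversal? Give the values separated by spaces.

The last element of post-order is the root; it splits in-order into left and right subtrees.
Root 38: left subtree has 0 nodes { }, right has 9 {10, 4, 17, 8, 6, 15, 7, 19, 31}.
  Root 4: left subtree has 1 node {10}, right has 7 {17, 8, 6, 15, 7, 19, 31}.
    Root 19: left subtree has 5 nodes {17, 8, 6, 15, 7}, right has 1 {31}.
      Root 17: left subtree has 0 nodes { }, right has 4 {8, 6, 15, 7}.
        Root 8: left subtree has 0 nodes { }, right has 3 {6, 15, 7}.
          Root 7: left subtree has 2 nodes {6, 15}, right has 0 { }.
            Root 15: left subtree has 1 node {6}, right has 0 { }.

38 4 10 19 17 8 7 15 6 31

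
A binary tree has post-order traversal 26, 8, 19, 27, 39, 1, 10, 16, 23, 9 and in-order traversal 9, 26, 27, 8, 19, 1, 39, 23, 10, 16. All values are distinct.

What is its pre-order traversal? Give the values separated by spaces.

The last element of post-order is the root; it splits in-order into left and right subtrees.
Root 9: left subtree has 0 nodes { }, right has 9 {26, 27, 8, 19, 1, 39, 23, 10, 16}.
  Root 23: left subtree has 6 nodes {26, 27, 8, 19, 1, 39}, right has 2 {10, 16}.
    Root 1: left subtree has 4 nodes {26, 27, 8, 19}, right has 1 {39}.
      Root 27: left subtree has 1 node {26}, right has 2 {8, 19}.
        Root 19: left subtree has 1 node {8}, right has 0 { }.
    Root 16: left subtree has 1 node {10}, right has 0 { }.

9 23 1 27 26 19 8 39 16 10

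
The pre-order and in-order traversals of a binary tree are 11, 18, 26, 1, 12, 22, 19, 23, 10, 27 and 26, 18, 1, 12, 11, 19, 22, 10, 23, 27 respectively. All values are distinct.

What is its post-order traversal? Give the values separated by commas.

The first element of pre-order is the root; it splits in-order into left and right subtrees.
Root 11: left subtree has 4 nodes {26, 18, 1, 12}, right has 5 {19, 22, 10, 23, 27}.
  Root 18: left subtree has 1 node {26}, right has 2 {1, 12}.
    Root 1: left subtree has 0 nodes { }, right has 1 {12}.
  Root 22: left subtree has 1 node {19}, right has 3 {10, 23, 27}.
    Root 23: left subtree has 1 node {10}, right has 1 {27}.

26, 12, 1, 18, 19, 10, 27, 23, 22, 11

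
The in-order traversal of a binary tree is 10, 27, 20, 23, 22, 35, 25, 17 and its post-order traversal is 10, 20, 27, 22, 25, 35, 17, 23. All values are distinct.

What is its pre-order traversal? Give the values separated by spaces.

The last element of post-order is the root; it splits in-order into left and right subtrees.
Root 23: left subtree has 3 nodes {10, 27, 20}, right has 4 {22, 35, 25, 17}.
  Root 27: left subtree has 1 node {10}, right has 1 {20}.
  Root 17: left subtree has 3 nodes {22, 35, 25}, right has 0 { }.
    Root 35: left subtree has 1 node {22}, right has 1 {25}.

23 27 10 20 17 35 22 25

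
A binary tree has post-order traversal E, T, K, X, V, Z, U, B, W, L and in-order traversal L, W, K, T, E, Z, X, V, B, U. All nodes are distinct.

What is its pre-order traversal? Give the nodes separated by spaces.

L W B Z K T E V X U

The last element of post-order is the root; it splits in-order into left and right subtrees.
Root L: left subtree has 0 nodes { }, right has 9 {W, K, T, E, Z, X, V, B, U}.
  Root W: left subtree has 0 nodes { }, right has 8 {K, T, E, Z, X, V, B, U}.
    Root B: left subtree has 6 nodes {K, T, E, Z, X, V}, right has 1 {U}.
      Root Z: left subtree has 3 nodes {K, T, E}, right has 2 {X, V}.
        Root K: left subtree has 0 nodes { }, right has 2 {T, E}.
          Root T: left subtree has 0 nodes { }, right has 1 {E}.
        Root V: left subtree has 1 node {X}, right has 0 { }.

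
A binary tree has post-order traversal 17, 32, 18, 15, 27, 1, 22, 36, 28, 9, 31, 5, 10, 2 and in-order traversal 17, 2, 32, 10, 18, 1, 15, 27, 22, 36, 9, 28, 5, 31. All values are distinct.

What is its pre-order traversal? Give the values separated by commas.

2, 17, 10, 32, 5, 9, 36, 22, 1, 18, 27, 15, 28, 31

The last element of post-order is the root; it splits in-order into left and right subtrees.
Root 2: left subtree has 1 node {17}, right has 12 {32, 10, 18, 1, 15, 27, 22, 36, 9, 28, 5, 31}.
  Root 10: left subtree has 1 node {32}, right has 10 {18, 1, 15, 27, 22, 36, 9, 28, 5, 31}.
    Root 5: left subtree has 8 nodes {18, 1, 15, 27, 22, 36, 9, 28}, right has 1 {31}.
      Root 9: left subtree has 6 nodes {18, 1, 15, 27, 22, 36}, right has 1 {28}.
        Root 36: left subtree has 5 nodes {18, 1, 15, 27, 22}, right has 0 { }.
          Root 22: left subtree has 4 nodes {18, 1, 15, 27}, right has 0 { }.
            Root 1: left subtree has 1 node {18}, right has 2 {15, 27}.
              Root 27: left subtree has 1 node {15}, right has 0 { }.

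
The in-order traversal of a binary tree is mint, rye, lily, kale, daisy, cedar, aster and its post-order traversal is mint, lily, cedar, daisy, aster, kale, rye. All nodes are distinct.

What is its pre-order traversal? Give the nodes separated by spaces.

rye mint kale lily aster daisy cedar

The last element of post-order is the root; it splits in-order into left and right subtrees.
Root rye: left subtree has 1 node {mint}, right has 5 {lily, kale, daisy, cedar, aster}.
  Root kale: left subtree has 1 node {lily}, right has 3 {daisy, cedar, aster}.
    Root aster: left subtree has 2 nodes {daisy, cedar}, right has 0 { }.
      Root daisy: left subtree has 0 nodes { }, right has 1 {cedar}.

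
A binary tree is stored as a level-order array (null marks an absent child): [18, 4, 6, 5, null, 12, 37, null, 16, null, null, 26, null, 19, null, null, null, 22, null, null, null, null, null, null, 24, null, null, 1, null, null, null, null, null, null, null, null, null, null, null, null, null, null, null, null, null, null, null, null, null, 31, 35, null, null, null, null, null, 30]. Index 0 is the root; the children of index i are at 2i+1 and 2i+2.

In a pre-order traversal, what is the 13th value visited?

Pre-order visits the node, then its left subtree, then its right subtree.
Visit 18.
At 18: go left to 4.
  Visit 4.
  At 4: go left to 5.
    Visit 5.
    At 5: no left child.
    At 5: go right to 16.
      Visit 16.
      At 16: go left to 22.
        22 is a leaf — visit 22.
      At 16: no right child.
  At 4: no right child.
At 18: go right to 6.
  Visit 6.
  At 6: go left to 12.
    Visit 12.
    At 12: go left to 26.
      Visit 26.
      At 26: no left child.
      At 26: go right to 24.
        Visit 24.
        At 24: go left to 31.
          31 is a leaf — visit 31.
        At 24: go right to 35.
          35 is a leaf — visit 35.
    At 12: no right child.
  At 6: go right to 37.
    Visit 37.
    At 37: go left to 19.
      Visit 19.
      At 19: go left to 1.
        Visit 1.
        At 1: no left child.
        At 1: go right to 30.
          30 is a leaf — visit 30.
      At 19: no right child.
    At 37: no right child.
Full pre-order sequence: 18, 4, 5, 16, 22, 6, 12, 26, 24, 31, 35, 37, 19, 1, 30.

19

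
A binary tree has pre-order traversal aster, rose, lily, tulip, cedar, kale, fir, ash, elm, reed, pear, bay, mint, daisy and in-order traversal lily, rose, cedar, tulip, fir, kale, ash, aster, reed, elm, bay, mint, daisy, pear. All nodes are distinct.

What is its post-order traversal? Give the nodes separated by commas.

The first element of pre-order is the root; it splits in-order into left and right subtrees.
Root aster: left subtree has 7 nodes {lily, rose, cedar, tulip, fir, kale, ash}, right has 6 {reed, elm, bay, mint, daisy, pear}.
  Root rose: left subtree has 1 node {lily}, right has 5 {cedar, tulip, fir, kale, ash}.
    Root tulip: left subtree has 1 node {cedar}, right has 3 {fir, kale, ash}.
      Root kale: left subtree has 1 node {fir}, right has 1 {ash}.
  Root elm: left subtree has 1 node {reed}, right has 4 {bay, mint, daisy, pear}.
    Root pear: left subtree has 3 nodes {bay, mint, daisy}, right has 0 { }.
      Root bay: left subtree has 0 nodes { }, right has 2 {mint, daisy}.
        Root mint: left subtree has 0 nodes { }, right has 1 {daisy}.

lily, cedar, fir, ash, kale, tulip, rose, reed, daisy, mint, bay, pear, elm, aster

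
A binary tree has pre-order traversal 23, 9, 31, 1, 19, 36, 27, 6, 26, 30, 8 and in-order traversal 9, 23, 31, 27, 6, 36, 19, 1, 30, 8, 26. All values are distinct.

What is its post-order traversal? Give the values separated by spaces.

The first element of pre-order is the root; it splits in-order into left and right subtrees.
Root 23: left subtree has 1 node {9}, right has 9 {31, 27, 6, 36, 19, 1, 30, 8, 26}.
  Root 31: left subtree has 0 nodes { }, right has 8 {27, 6, 36, 19, 1, 30, 8, 26}.
    Root 1: left subtree has 4 nodes {27, 6, 36, 19}, right has 3 {30, 8, 26}.
      Root 19: left subtree has 3 nodes {27, 6, 36}, right has 0 { }.
        Root 36: left subtree has 2 nodes {27, 6}, right has 0 { }.
          Root 27: left subtree has 0 nodes { }, right has 1 {6}.
      Root 26: left subtree has 2 nodes {30, 8}, right has 0 { }.
        Root 30: left subtree has 0 nodes { }, right has 1 {8}.

9 6 27 36 19 8 30 26 1 31 23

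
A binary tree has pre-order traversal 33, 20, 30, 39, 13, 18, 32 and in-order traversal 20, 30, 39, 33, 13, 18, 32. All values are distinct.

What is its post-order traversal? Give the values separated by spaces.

39 30 20 32 18 13 33

The first element of pre-order is the root; it splits in-order into left and right subtrees.
Root 33: left subtree has 3 nodes {20, 30, 39}, right has 3 {13, 18, 32}.
  Root 20: left subtree has 0 nodes { }, right has 2 {30, 39}.
    Root 30: left subtree has 0 nodes { }, right has 1 {39}.
  Root 13: left subtree has 0 nodes { }, right has 2 {18, 32}.
    Root 18: left subtree has 0 nodes { }, right has 1 {32}.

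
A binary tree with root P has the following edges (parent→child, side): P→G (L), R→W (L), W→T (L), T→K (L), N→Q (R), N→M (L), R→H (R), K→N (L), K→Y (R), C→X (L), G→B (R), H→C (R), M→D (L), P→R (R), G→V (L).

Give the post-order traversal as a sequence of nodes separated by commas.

Post-order visits the left subtree, then the right subtree, then the node.
At P: go left to G.
  At G: go left to V.
    V is a leaf — visit V.
  At G: go right to B.
    B is a leaf — visit B.
  Visit G.
At P: go right to R.
  At R: go left to W.
    At W: go left to T.
      At T: go left to K.
        At K: go left to N.
          At N: go left to M.
            At M: go left to D.
              D is a leaf — visit D.
            At M: no right child.
            Visit M.
          At N: go right to Q.
            Q is a leaf — visit Q.
          Visit N.
        At K: go right to Y.
          Y is a leaf — visit Y.
        Visit K.
      At T: no right child.
      Visit T.
    At W: no right child.
    Visit W.
  At R: go right to H.
    At H: no left child.
    At H: go right to C.
      At C: go left to X.
        X is a leaf — visit X.
      At C: no right child.
      Visit C.
    Visit H.
  Visit R.
Visit P.

V, B, G, D, M, Q, N, Y, K, T, W, X, C, H, R, P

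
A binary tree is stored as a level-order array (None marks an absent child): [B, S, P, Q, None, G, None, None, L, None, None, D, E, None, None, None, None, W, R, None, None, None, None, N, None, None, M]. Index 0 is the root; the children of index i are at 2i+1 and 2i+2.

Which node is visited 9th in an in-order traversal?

In-order visits the left subtree, then the node, then the right subtree.
At B: go left to S.
  At S: go left to Q.
    At Q: no left child.
    Visit Q.
    At Q: go right to L.
      At L: go left to W.
        W is a leaf — visit W.
      Visit L.
      At L: go right to R.
        R is a leaf — visit R.
  Visit S.
  At S: no right child.
Visit B.
At B: go right to P.
  At P: go left to G.
    At G: go left to D.
      At D: go left to N.
        N is a leaf — visit N.
      Visit D.
      At D: no right child.
    Visit G.
    At G: go right to E.
      At E: no left child.
      Visit E.
      At E: go right to M.
        M is a leaf — visit M.
  Visit P.
  At P: no right child.
Full in-order sequence: Q, W, L, R, S, B, N, D, G, E, M, P.

G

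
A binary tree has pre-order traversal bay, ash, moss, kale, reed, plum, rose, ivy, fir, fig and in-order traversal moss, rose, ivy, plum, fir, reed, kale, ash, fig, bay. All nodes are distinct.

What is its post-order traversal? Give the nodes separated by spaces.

The first element of pre-order is the root; it splits in-order into left and right subtrees.
Root bay: left subtree has 9 nodes {moss, rose, ivy, plum, fir, reed, kale, ash, fig}, right has 0 { }.
  Root ash: left subtree has 7 nodes {moss, rose, ivy, plum, fir, reed, kale}, right has 1 {fig}.
    Root moss: left subtree has 0 nodes { }, right has 6 {rose, ivy, plum, fir, reed, kale}.
      Root kale: left subtree has 5 nodes {rose, ivy, plum, fir, reed}, right has 0 { }.
        Root reed: left subtree has 4 nodes {rose, ivy, plum, fir}, right has 0 { }.
          Root plum: left subtree has 2 nodes {rose, ivy}, right has 1 {fir}.
            Root rose: left subtree has 0 nodes { }, right has 1 {ivy}.

ivy rose fir plum reed kale moss fig ash bay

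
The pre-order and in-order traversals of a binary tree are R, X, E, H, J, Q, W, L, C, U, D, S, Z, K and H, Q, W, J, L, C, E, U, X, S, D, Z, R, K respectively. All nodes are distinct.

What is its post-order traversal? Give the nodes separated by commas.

The first element of pre-order is the root; it splits in-order into left and right subtrees.
Root R: left subtree has 12 nodes {H, Q, W, J, L, C, E, U, X, S, D, Z}, right has 1 {K}.
  Root X: left subtree has 8 nodes {H, Q, W, J, L, C, E, U}, right has 3 {S, D, Z}.
    Root E: left subtree has 6 nodes {H, Q, W, J, L, C}, right has 1 {U}.
      Root H: left subtree has 0 nodes { }, right has 5 {Q, W, J, L, C}.
        Root J: left subtree has 2 nodes {Q, W}, right has 2 {L, C}.
          Root Q: left subtree has 0 nodes { }, right has 1 {W}.
          Root L: left subtree has 0 nodes { }, right has 1 {C}.
    Root D: left subtree has 1 node {S}, right has 1 {Z}.

W, Q, C, L, J, H, U, E, S, Z, D, X, K, R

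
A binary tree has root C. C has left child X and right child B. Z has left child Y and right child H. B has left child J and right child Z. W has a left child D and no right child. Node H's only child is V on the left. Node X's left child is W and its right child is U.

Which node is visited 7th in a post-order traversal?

V

Post-order visits the left subtree, then the right subtree, then the node.
At C: go left to X.
  At X: go left to W.
    At W: go left to D.
      D is a leaf — visit D.
    At W: no right child.
    Visit W.
  At X: go right to U.
    U is a leaf — visit U.
  Visit X.
At C: go right to B.
  At B: go left to J.
    J is a leaf — visit J.
  At B: go right to Z.
    At Z: go left to Y.
      Y is a leaf — visit Y.
    At Z: go right to H.
      At H: go left to V.
        V is a leaf — visit V.
      At H: no right child.
      Visit H.
    Visit Z.
  Visit B.
Visit C.
Full post-order sequence: D, W, U, X, J, Y, V, H, Z, B, C.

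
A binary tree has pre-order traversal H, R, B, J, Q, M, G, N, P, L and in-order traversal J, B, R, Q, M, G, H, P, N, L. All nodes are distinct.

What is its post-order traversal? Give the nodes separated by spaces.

The first element of pre-order is the root; it splits in-order into left and right subtrees.
Root H: left subtree has 6 nodes {J, B, R, Q, M, G}, right has 3 {P, N, L}.
  Root R: left subtree has 2 nodes {J, B}, right has 3 {Q, M, G}.
    Root B: left subtree has 1 node {J}, right has 0 { }.
    Root Q: left subtree has 0 nodes { }, right has 2 {M, G}.
      Root M: left subtree has 0 nodes { }, right has 1 {G}.
  Root N: left subtree has 1 node {P}, right has 1 {L}.

J B G M Q R P L N H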